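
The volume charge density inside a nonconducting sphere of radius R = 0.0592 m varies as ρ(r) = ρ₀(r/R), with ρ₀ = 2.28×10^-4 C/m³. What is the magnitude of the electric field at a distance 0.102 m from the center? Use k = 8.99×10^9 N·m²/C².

E ≈ 1.28×10^5 V/m

Symmetry ⇒ E = E(r) r̂. Gaussian sphere of radius r = 0.102 m (r > R, all charge enclosed).
Q_enc = 4π ∫₀^R ρ₀(r'/R)^1 r'² dr' = 4πρ₀R³/4 = 1.486e-7 C.
Applying ∮E·dA = Q_enc/ε₀ with Φ = E(4πr²):
E = k|Q_enc|/r² = (8.99×10^9)(1.486×10^-7)/(0.102)² = 1.28e5 N/C.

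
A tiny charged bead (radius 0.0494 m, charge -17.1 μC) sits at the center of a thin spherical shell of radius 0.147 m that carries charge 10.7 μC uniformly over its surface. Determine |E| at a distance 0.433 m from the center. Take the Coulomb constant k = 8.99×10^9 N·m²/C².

E ≈ 3.07e5 N/C

Symmetry ⇒ E = E(r) r̂. Gaussian sphere of radius r = 0.433 m (r > 0.147 m, enclosing both).
Q_enc = (-17.1 μC) + (10.7 μC) = -6.40×10^-6 C.
Applying ∮E·dA = Q_enc/ε₀ with Φ = E(4πr²):
E = k|Q_enc|/r² = (8.99×10^9)(6.40e-6)/(0.433)² = 3.07×10^5 N/C.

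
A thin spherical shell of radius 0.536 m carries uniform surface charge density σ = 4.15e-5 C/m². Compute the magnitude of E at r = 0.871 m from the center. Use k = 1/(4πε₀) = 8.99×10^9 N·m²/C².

Use a concentric Gaussian sphere at r = 0.871 m (r > 0.536 m).
The entire shell is enclosed: Q_enc = σ·4πR² = (4.15×10^-5)·4π·(0.536)² = 1.498e-4 C.
By Gauss's law, ∮E·dA = E·4πr² = Q_enc/ε₀.
E = k|Q_enc|/r² = (8.99×10^9)(1.498×10^-4)/(0.871)² = 1.78×10^6 N/C.

|E| ≈ 1.78×10^6 V/m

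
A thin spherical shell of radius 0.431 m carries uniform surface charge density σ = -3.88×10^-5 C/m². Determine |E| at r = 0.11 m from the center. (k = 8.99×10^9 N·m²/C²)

E = 0 (no enclosed charge)

By spherical symmetry E is radial; choose a Gaussian sphere of radius r = 0.11 m (inside the shell, r < 0.431 m).
All the charge is outside the Gaussian surface: Q_enc = 0, hence E = 0 everywhere inside the shell.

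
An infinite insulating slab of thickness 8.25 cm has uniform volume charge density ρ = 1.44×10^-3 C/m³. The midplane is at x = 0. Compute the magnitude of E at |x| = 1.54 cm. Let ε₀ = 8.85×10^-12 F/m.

E ≈ 2.51×10^6 N/C

By symmetry E is perpendicular to the slab. A Gaussian pillbox from −1.54 cm to +1.54 cm (face area A) lies entirely within the slab.
Q_enc = ρ·(2x)·A and flux = 2EA, so 2EA = 2ρxA/ε₀ ⇒ E = |ρ|x/ε₀.
E = (1.44e-3)(0.0154)/(8.85×10^-12) = 2.51×10^6 N/C.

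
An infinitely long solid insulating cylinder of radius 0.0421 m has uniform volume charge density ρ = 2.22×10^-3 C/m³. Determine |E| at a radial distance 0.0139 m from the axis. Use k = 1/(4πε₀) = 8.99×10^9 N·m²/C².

Take a coaxial cylindrical Gaussian surface of radius r = 0.0139 m and length L (r < R).
Charge inside radius r per length L is ρ·πr²·L, so λ_enc = ρπr² = 1.348×10^-6 C/m.
Gauss's law: E·2πrL = λ_enc L/ε₀.
E = 2k|λ_enc|/r = 2(8.99×10^9)(1.348e-6)/(0.0139) = 1.74×10^6 N/C.

E = 1.74e6 N/C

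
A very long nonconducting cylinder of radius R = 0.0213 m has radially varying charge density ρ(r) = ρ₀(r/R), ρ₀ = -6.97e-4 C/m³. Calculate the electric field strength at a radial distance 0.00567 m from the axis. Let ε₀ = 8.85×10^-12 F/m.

Choose a coaxial cylinder of radius r = 0.00567 m (arbitrary length L) as the Gaussian surface (r < R).
λ_enc = ∫₀^r ρ(r')·2πr' dr' = (2πρ₀/R)·r^3/3 = -1.249×10^-8 C/m.
Applying ∮E·dA = Q_enc/ε₀ with the end caps contributing no flux:
E = |λ_enc|/(2πε₀r) = (1.249e-8)/(2π·8.85×10^-12·0.00567) = 3.96×10^4 N/C.

|E| = 3.96e4 N/C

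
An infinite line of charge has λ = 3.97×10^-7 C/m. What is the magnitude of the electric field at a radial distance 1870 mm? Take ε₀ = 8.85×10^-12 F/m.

E ≈ 3.82e3 N/C

Choose a coaxial cylinder of radius r = 1870 mm (arbitrary length L) as the Gaussian surface.
Q_enc = λL, so λ_enc = 3.97×10^-7 C/m.
Gauss's law: E·2πrL = λ_enc L/ε₀.
E = |λ_enc|/(2πε₀r) = (3.97×10^-7)/(2π·8.85×10^-12·1.87) = 3.82×10^3 N/C.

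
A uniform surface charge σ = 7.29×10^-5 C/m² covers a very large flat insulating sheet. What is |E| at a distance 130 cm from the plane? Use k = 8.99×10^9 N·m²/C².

|E| ≈ 4.12e6 N/C

The symmetry is planar: E is normal to the sheet and the same magnitude on both sides. Take a pillbox straddling the sheet with end-cap area A.
Flux Φ = 2EA and Q_enc = σA, so 2EA = σA/ε₀ ⇒ E = |σ|/(2ε₀), independent of distance.
E = 2πk|σ| = 2π(8.99×10^9)(7.29×10^-5) = 4.12e6 N/C.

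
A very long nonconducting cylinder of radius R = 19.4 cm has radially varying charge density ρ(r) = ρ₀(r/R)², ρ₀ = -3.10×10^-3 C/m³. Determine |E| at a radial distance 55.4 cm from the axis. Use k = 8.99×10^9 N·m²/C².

Coaxial Gaussian cylinder, radius r = 55.4 cm, length L (r > R, full charge per length enclosed).
λ_enc = 2π ∫₀^R ρ₀(r'/R)^2 r' dr' = 2πρ₀R²/4 = -1.833×10^-4 C/m.
Applying ∮E·dA = Q_enc/ε₀ with the end caps contributing no flux:
E = 2k|λ_enc|/r = 2(8.99×10^9)(1.833×10^-4)/(0.554) = 5.95×10^6 N/C.

|E| = 5.95×10^6 V/m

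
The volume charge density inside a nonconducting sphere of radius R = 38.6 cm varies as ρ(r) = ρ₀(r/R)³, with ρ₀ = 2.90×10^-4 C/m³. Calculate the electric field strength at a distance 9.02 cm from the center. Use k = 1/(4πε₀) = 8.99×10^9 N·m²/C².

6.28×10^3 V/m

By spherical symmetry E is radial; choose a Gaussian sphere of radius r = 9.02 cm (r < R).
Q_enc = ∫₀^r ρ(r')·4πr'² dr' = (4πρ₀/R³) ∫₀^r r'^5 dr' = 4πρ₀ r^6/(6·R³) = 5.688×10^-9 C.
Gauss's law: E·4πr² = Q_enc/ε₀.
E = k|Q_enc|/r² = (8.99×10^9)(5.688×10^-9)/(0.0902)² = 6.28×10^3 N/C.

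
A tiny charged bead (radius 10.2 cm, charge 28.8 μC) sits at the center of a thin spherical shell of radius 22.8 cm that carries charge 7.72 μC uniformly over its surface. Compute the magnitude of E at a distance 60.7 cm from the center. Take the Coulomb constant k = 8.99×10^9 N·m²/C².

Symmetry ⇒ E = E(r) r̂. Gaussian sphere of radius r = 60.7 cm (r > 22.8 cm, enclosing both).
Q_enc = (28.8 μC) + (7.72 μC) = 3.652e-5 C.
By Gauss's law, ∮E·dA = E·4πr² = Q_enc/ε₀.
E = k|Q_enc|/r² = (8.99×10^9)(3.652e-5)/(0.607)² = 8.91e5 N/C.

8.91×10^5 N/C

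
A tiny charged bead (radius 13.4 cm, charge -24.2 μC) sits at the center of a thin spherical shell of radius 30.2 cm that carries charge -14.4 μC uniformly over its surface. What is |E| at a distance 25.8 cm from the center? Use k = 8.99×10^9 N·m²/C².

Take a concentric spherical Gaussian surface of radius r = 25.8 cm (between the bodies, 13.4 cm < r < 30.2 cm).
Only the inner charge is enclosed; the outer shell contributes nothing inside itself. Q_enc = -24.2 μC = -2.42e-5 C.
Gauss's law: E·4πr² = Q_enc/ε₀.
E = k|Q_enc|/r² = (8.99×10^9)(2.42×10^-5)/(0.258)² = 3.27×10^6 N/C.

E = 3.27×10^6 N/C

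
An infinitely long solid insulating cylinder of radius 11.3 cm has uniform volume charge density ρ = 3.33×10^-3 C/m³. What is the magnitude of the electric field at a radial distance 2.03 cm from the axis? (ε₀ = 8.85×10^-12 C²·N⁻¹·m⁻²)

|E| ≈ 3.82×10^6 N/C

Choose a coaxial cylinder of radius r = 2.03 cm (arbitrary length L) as the Gaussian surface (r < R).
Enclosed charge per unit length: λ_enc = ρ·πr² = (3.33×10^-3)π(0.0203)² = 4.311×10^-6 C/m.
Applying ∮E·dA = Q_enc/ε₀ with the end caps contributing no flux:
E = |λ_enc|/(2πε₀r) = (4.311×10^-6)/(2π·8.85×10^-12·0.0203) = 3.82×10^6 N/C.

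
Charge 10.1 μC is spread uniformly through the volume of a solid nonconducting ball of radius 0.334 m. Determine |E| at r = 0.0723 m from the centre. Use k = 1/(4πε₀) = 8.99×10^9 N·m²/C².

By spherical symmetry E is radial; choose a Gaussian sphere of radius r = 0.0723 m (r < R).
For a uniform sphere the enclosed fraction is (r/R)³, so Q_enc = (10.1 μC)(0.0723/0.334)³ = 1.024×10^-7 C.
Applying ∮E·dA = Q_enc/ε₀ with Φ = E(4πr²):
E = k|Q_enc|/r² = (8.99×10^9)(1.024e-7)/(0.0723)² = 1.76×10^5 N/C.

E ≈ 1.76×10^5 V/m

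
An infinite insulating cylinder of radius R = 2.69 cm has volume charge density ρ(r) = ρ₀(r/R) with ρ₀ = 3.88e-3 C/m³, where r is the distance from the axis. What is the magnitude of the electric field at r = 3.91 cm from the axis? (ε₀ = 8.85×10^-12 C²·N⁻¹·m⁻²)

E ≈ 2.70e6 N/C

Choose a coaxial cylinder of radius r = 3.91 cm (arbitrary length L) as the Gaussian surface (r > R, full charge per length enclosed).
λ_enc = 2π ∫₀^R ρ₀(r'/R)^1 r' dr' = 2πρ₀R²/3 = 5.88×10^-6 C/m.
Since E is radial and uniform over the curved surface, Φ = E·2πrL = Q_enc/ε₀ = λ_enc L/ε₀.
E = |λ_enc|/(2πε₀r) = (5.88×10^-6)/(2π·8.85×10^-12·0.0391) = 2.70e6 N/C.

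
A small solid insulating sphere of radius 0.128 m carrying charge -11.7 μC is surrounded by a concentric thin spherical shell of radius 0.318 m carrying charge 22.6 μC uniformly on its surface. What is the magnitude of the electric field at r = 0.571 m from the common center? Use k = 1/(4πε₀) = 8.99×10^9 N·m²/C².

|E| ≈ 3.01×10^5 N/C

Use a concentric Gaussian sphere at r = 0.571 m (r > 0.318 m, enclosing both).
Q_enc = (-11.7 μC) + (22.6 μC) = 1.09e-5 C.
By Gauss's law, ∮E·dA = E·4πr² = Q_enc/ε₀.
E = k|Q_enc|/r² = (8.99×10^9)(1.09e-5)/(0.571)² = 3.01×10^5 N/C.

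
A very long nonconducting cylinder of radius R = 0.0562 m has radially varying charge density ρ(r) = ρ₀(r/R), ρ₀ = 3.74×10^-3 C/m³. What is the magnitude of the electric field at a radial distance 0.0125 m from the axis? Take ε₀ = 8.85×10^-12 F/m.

E ≈ 3.92e5 V/m

By cylindrical symmetry E is radial; use a coaxial Gaussian cylinder of radius 0.0125 m and length L (r < R).
λ_enc = ∫₀^r ρ(r')·2πr' dr' = (2πρ₀/R)·r^3/3 = 2.722e-7 C/m.
By Gauss's law (flux through the curved wall only), E·2πrL = λ_enc L/ε₀.
E = |λ_enc|/(2πε₀r) = (2.722×10^-7)/(2π·8.85×10^-12·0.0125) = 3.92e5 N/C.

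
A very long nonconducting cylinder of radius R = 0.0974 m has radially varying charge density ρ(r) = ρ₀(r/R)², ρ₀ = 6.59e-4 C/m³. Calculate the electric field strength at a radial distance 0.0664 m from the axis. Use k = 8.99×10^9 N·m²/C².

By cylindrical symmetry E is radial; use a coaxial Gaussian cylinder of radius 0.0664 m and length L (r < R).
λ_enc = ∫₀^r ρ(r')·2πr' dr' = (2πρ₀/R²)·r^4/4 = 2.121×10^-6 C/m.
Applying ∮E·dA = Q_enc/ε₀ with the end caps contributing no flux:
E = 2k|λ_enc|/r = 2(8.99×10^9)(2.121×10^-6)/(0.0664) = 5.74×10^5 N/C.

|E| ≈ 5.74×10^5 N/C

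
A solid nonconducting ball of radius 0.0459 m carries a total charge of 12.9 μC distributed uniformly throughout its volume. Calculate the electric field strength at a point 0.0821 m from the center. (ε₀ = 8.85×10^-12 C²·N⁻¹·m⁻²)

1.72×10^7 V/m

By spherical symmetry E is radial; choose a Gaussian sphere of radius r = 0.0821 m (r > R, so the entire charge is enclosed).
Q_enc = 12.9 μC = 1.29×10^-5 C.
Since E is radial and uniform over the Gaussian sphere, Φ = E·4πr² = Q_enc/ε₀.
E = |Q_enc|/(4πε₀r²) = (1.29×10^-5)/(4π·8.85×10^-12·(0.0821)²) = 1.72×10^7 N/C.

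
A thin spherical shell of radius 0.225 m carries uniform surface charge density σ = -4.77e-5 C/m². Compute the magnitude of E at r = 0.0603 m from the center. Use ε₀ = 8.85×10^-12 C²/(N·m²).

E = 0

By spherical symmetry E is radial; choose a Gaussian sphere of radius r = 0.0603 m (inside the shell, r < 0.225 m).
No charge lies within this surface, so Q_enc = 0 and Gauss's law gives E·4πr² = 0 ⇒ E = 0.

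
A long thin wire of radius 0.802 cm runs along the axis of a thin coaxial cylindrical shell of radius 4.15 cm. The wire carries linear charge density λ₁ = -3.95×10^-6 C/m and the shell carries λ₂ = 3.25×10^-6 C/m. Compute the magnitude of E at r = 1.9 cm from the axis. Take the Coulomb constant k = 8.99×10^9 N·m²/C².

By cylindrical symmetry E is radial; use a coaxial Gaussian cylinder of radius 1.9 cm and length L (between the conductors, 0.802 cm < r < 4.15 cm).
The shell at 4.15 cm lies outside the Gaussian surface, so λ_enc = λ₁ = -3.95×10^-6 C/m.
Gauss's law: E·2πrL = λ_enc L/ε₀.
E = 2k|λ_enc|/r = 2(8.99×10^9)(3.95×10^-6)/(0.019) = 3.74×10^6 N/C.

E = 3.74×10^6 N/C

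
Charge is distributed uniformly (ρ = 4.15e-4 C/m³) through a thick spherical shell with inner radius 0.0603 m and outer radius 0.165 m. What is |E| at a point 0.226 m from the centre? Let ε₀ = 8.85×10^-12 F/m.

|E| = 1.31×10^6 N/C

Use a concentric Gaussian sphere at r = 0.226 m (r > 0.165 m, enclosing the whole shell).
Q_enc = ρ·(4π/3)(b³ − a³) = (4.15×10^-4)·(4π/3)·((0.165)³ − (0.0603)³) = 7.428×10^-6 C.
Gauss's law: E·4πr² = Q_enc/ε₀.
E = |Q_enc|/(4πε₀r²) = (7.428e-6)/(4π·8.85×10^-12·(0.226)²) = 1.31×10^6 N/C.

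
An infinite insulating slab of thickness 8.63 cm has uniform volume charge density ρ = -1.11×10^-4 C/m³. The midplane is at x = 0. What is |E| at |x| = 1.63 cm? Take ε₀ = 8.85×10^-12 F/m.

By symmetry E is perpendicular to the slab. A Gaussian pillbox from −1.63 cm to +1.63 cm (face area A) lies entirely within the slab.
Q_enc = ρ·(2x)·A and flux = 2EA, so 2EA = 2ρxA/ε₀ ⇒ E = |ρ|x/ε₀.
E = (1.11×10^-4)(0.0163)/(8.85×10^-12) = 2.04e5 N/C.

|E| ≈ 2.04×10^5 N/C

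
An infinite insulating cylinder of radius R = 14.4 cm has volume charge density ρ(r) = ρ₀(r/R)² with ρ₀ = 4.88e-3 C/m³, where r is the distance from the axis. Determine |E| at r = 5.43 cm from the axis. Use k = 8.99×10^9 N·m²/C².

Coaxial Gaussian cylinder, radius r = 5.43 cm, length L (r < R).
Integrating ρ over the cross-section to radius r: λ_enc = (2πρ₀/R²) ∫₀^r r'^3 dr' = 2πρ₀ r^4/(4·R²) = 3.214e-6 C/m.
Since E is radial and uniform over the curved surface, Φ = E·2πrL = Q_enc/ε₀ = λ_enc L/ε₀.
E = 2k|λ_enc|/r = 2(8.99×10^9)(3.214×10^-6)/(0.0543) = 1.06e6 N/C.

|E| = 1.06e6 V/m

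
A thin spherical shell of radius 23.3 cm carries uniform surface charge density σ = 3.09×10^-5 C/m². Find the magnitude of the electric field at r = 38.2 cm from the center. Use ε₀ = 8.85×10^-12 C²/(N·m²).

|E| = 1.30e6 N/C

Take a concentric spherical Gaussian surface of radius r = 38.2 cm (r > 23.3 cm).
The entire shell is enclosed: Q_enc = σ·4πR² = (3.09×10^-5)·4π·(0.233)² = 2.108e-5 C.
By Gauss's law, ∮E·dA = E·4πr² = Q_enc/ε₀.
E = |Q_enc|/(4πε₀r²) = (2.108×10^-5)/(4π·8.85×10^-12·(0.382)²) = 1.30e6 N/C.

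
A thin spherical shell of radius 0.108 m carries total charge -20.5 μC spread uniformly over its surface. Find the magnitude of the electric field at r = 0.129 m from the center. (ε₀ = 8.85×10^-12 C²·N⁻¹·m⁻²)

By spherical symmetry E is radial; choose a Gaussian sphere of radius r = 0.129 m (r > 0.108 m).
The entire shell is enclosed: Q_enc = -2.05e-5 C.
Gauss's law: E·4πr² = Q_enc/ε₀.
E = |Q_enc|/(4πε₀r²) = (2.05e-5)/(4π·8.85×10^-12·(0.129)²) = 1.11×10^7 N/C.

E ≈ 1.11×10^7 V/m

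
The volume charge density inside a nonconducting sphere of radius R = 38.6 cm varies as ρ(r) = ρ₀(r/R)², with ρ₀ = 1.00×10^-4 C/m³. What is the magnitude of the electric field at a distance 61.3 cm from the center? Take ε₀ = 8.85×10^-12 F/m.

|E| ≈ 3.46e5 V/m

Use a concentric Gaussian sphere at r = 61.3 cm (r > R, all charge enclosed).
Q_enc = 4π ∫₀^R ρ₀(r'/R)^2 r'² dr' = 4πρ₀R³/5 = 1.445×10^-5 C.
Applying ∮E·dA = Q_enc/ε₀ with Φ = E(4πr²):
E = |Q_enc|/(4πε₀r²) = (1.445×10^-5)/(4π·8.85×10^-12·(0.613)²) = 3.46e5 N/C.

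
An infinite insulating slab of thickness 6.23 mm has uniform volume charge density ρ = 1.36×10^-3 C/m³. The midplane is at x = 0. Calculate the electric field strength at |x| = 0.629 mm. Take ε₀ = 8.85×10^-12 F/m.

E = 9.67×10^4 V/m

By symmetry E is perpendicular to the slab. A Gaussian pillbox from −0.629 mm to +0.629 mm (face area A) lies entirely within the slab.
Q_enc = ρ·(2x)·A and flux = 2EA, so 2EA = 2ρxA/ε₀ ⇒ E = |ρ|x/ε₀.
E = (1.36e-3)(0.000629)/(8.85×10^-12) = 9.67×10^4 N/C.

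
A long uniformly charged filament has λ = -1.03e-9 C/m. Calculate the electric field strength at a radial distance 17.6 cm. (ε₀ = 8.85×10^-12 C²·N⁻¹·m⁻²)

|E| ≈ 105 N/C

Take a coaxial cylindrical Gaussian surface of radius r = 17.6 cm and length L.
Q_enc = λL, so λ_enc = -1.03e-9 C/m.
By Gauss's law (flux through the curved wall only), E·2πrL = λ_enc L/ε₀.
E = |λ_enc|/(2πε₀r) = (1.03×10^-9)/(2π·8.85×10^-12·0.176) = 105 N/C.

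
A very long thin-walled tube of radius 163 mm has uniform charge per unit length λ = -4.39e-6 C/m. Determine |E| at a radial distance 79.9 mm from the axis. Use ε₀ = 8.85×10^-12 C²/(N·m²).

|E| = 0 V/m

Coaxial Gaussian cylinder, radius r = 79.9 mm, length L (r < 163 mm, inside the shell).
All the surface charge lies outside this cylinder: Q_enc = 0, hence E = 0.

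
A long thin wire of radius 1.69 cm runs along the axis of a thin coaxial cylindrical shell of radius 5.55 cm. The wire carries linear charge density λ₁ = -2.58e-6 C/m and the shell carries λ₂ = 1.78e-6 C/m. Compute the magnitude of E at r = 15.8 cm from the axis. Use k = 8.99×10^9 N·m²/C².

9.10×10^4 N/C

By cylindrical symmetry E is radial; use a coaxial Gaussian cylinder of radius 15.8 cm and length L (r > 5.55 cm, enclosing both).
λ_enc = λ₁ + λ₂ = (-2.58×10^-6) + (1.78×10^-6) = -8.00×10^-7 C/m.
By Gauss's law (flux through the curved wall only), E·2πrL = λ_enc L/ε₀.
E = 2k|λ_enc|/r = 2(8.99×10^9)(8.00×10^-7)/(0.158) = 9.10e4 N/C.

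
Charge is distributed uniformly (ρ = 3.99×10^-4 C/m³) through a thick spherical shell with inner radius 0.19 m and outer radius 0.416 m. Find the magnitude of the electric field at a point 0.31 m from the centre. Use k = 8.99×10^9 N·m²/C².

3.59e6 V/m

By spherical symmetry E is radial; choose a Gaussian sphere of radius r = 0.31 m (within the shell material, 0.19 m < r < 0.416 m).
Enclosed charge is the volume from a to r: Q_enc = (4π/3)ρ(r³ − a³) = 3.833e-5 C.
Gauss's law: E·4πr² = Q_enc/ε₀.
E = k|Q_enc|/r² = (8.99×10^9)(3.833×10^-5)/(0.31)² = 3.59e6 N/C.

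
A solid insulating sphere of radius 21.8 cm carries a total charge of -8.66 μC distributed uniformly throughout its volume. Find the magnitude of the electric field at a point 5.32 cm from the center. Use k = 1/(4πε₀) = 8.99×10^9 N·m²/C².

Symmetry ⇒ E = E(r) r̂. Gaussian sphere of radius r = 5.32 cm (r < R).
For a uniform sphere the enclosed fraction is (r/R)³, so Q_enc = (-8.66 μC)(0.0532/0.218)³ = -1.259×10^-7 C.
By Gauss's law, ∮E·dA = E·4πr² = Q_enc/ε₀.
E = k|Q_enc|/r² = (8.99×10^9)(1.259×10^-7)/(0.0532)² = 4.00×10^5 N/C.

4.00×10^5 N/C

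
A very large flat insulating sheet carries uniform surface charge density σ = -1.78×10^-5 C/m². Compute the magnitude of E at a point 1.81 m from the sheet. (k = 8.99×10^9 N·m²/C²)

Choose a cylindrical pillbox piercing the sheet, end faces (area A) parallel to it.
Only the two end caps contribute flux: Φ = 2EA. With Q_enc = σA, Gauss's law gives E = |σ|/(2ε₀).
E = 2πk|σ| = 2π(8.99×10^9)(1.78×10^-5) = 1.01×10^6 N/C.

E ≈ 1.01×10^6 N/C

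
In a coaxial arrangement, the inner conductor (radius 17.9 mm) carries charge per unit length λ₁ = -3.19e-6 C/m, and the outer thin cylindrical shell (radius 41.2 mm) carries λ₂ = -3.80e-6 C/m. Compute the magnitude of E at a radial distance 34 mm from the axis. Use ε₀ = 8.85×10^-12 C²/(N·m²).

Coaxial Gaussian cylinder, radius r = 34 mm, length L (between the conductors, 17.9 mm < r < 41.2 mm).
Only the inner wire is enclosed; the outer shell contributes nothing inside itself. λ_enc = λ₁ = -3.19×10^-6 C/m.
Since E is radial and uniform over the curved surface, Φ = E·2πrL = Q_enc/ε₀ = λ_enc L/ε₀.
E = |λ_enc|/(2πε₀r) = (3.19e-6)/(2π·8.85×10^-12·0.034) = 1.69×10^6 N/C.

|E| = 1.69e6 N/C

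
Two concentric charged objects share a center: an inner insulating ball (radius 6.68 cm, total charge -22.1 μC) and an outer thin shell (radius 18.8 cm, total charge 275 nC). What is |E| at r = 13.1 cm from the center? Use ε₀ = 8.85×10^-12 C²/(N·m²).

1.16×10^7 N/C

By spherical symmetry E is radial; choose a Gaussian sphere of radius r = 13.1 cm (between the bodies, 6.68 cm < r < 18.8 cm).
The shell at 18.8 cm lies outside the Gaussian surface, so Q_enc = -22.1 μC = -2.21e-5 C.
Gauss's law: E·4πr² = Q_enc/ε₀.
E = |Q_enc|/(4πε₀r²) = (2.21×10^-5)/(4π·8.85×10^-12·(0.131)²) = 1.16×10^7 N/C.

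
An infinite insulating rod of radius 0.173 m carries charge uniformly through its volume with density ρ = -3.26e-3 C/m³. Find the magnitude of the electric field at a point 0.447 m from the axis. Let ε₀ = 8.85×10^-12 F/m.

By cylindrical symmetry E is radial; use a coaxial Gaussian cylinder of radius 0.447 m and length L (r > 0.173 m, full cross-section enclosed).
λ_enc = ρ·πR² = (-3.26×10^-3)π(0.173)² = -3.065e-4 C/m.
By Gauss's law (flux through the curved wall only), E·2πrL = λ_enc L/ε₀.
E = |λ_enc|/(2πε₀r) = (3.065×10^-4)/(2π·8.85×10^-12·0.447) = 1.23e7 N/C.

1.23×10^7 N/C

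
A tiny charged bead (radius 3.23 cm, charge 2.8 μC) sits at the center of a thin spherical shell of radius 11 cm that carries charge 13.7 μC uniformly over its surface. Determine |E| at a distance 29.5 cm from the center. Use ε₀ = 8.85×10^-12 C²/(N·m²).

Symmetry ⇒ E = E(r) r̂. Gaussian sphere of radius r = 29.5 cm (r > 11 cm, enclosing both).
Q_enc = (2.8 μC) + (13.7 μC) = 1.65×10^-5 C.
Applying ∮E·dA = Q_enc/ε₀ with Φ = E(4πr²):
E = |Q_enc|/(4πε₀r²) = (1.65×10^-5)/(4π·8.85×10^-12·(0.295)²) = 1.70×10^6 N/C.

|E| = 1.70e6 N/C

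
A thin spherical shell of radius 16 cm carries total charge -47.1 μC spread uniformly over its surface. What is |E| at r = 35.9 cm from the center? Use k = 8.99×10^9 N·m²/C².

Use a concentric Gaussian sphere at r = 35.9 cm (r > 16 cm).
The entire shell is enclosed: Q_enc = -4.71×10^-5 C.
Since E is radial and uniform over the Gaussian sphere, Φ = E·4πr² = Q_enc/ε₀.
E = k|Q_enc|/r² = (8.99×10^9)(4.71e-5)/(0.359)² = 3.29e6 N/C.

|E| ≈ 3.29×10^6 N/C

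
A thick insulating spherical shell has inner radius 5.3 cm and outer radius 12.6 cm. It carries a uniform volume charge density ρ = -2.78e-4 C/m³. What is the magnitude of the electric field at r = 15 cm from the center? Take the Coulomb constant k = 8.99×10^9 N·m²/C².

Symmetry ⇒ E = E(r) r̂. Gaussian sphere of radius r = 15 cm (r > 12.6 cm, enclosing the whole shell).
Q_enc = ρ·(4π/3)(b³ − a³) = (-2.78e-4)·(4π/3)·((0.126)³ − (0.053)³) = -2.156e-6 C.
By Gauss's law, ∮E·dA = E·4πr² = Q_enc/ε₀.
E = k|Q_enc|/r² = (8.99×10^9)(2.156e-6)/(0.15)² = 8.61×10^5 N/C.

E = 8.61×10^5 N/C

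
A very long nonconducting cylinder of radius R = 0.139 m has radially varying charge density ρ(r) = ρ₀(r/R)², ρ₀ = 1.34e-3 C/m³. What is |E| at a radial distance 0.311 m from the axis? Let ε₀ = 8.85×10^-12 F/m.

2.35e6 V/m

By cylindrical symmetry E is radial; use a coaxial Gaussian cylinder of radius 0.311 m and length L (r > R, full charge per length enclosed).
λ_enc = 2π ∫₀^R ρ₀(r'/R)^2 r' dr' = 2πρ₀R²/4 = 4.067×10^-5 C/m.
By Gauss's law (flux through the curved wall only), E·2πrL = λ_enc L/ε₀.
E = |λ_enc|/(2πε₀r) = (4.067×10^-5)/(2π·8.85×10^-12·0.311) = 2.35×10^6 N/C.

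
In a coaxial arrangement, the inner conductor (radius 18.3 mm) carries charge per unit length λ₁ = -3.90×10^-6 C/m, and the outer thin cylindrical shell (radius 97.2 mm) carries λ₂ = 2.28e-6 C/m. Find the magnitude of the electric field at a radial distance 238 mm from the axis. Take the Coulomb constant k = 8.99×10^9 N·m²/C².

Coaxial Gaussian cylinder, radius r = 238 mm, length L (r > 97.2 mm, enclosing both).
λ_enc = λ₁ + λ₂ = (-3.90e-6) + (2.28×10^-6) = -1.62e-6 C/m.
Applying ∮E·dA = Q_enc/ε₀ with the end caps contributing no flux:
E = 2k|λ_enc|/r = 2(8.99×10^9)(1.62×10^-6)/(0.238) = 1.22×10^5 N/C.

E = 1.22×10^5 V/m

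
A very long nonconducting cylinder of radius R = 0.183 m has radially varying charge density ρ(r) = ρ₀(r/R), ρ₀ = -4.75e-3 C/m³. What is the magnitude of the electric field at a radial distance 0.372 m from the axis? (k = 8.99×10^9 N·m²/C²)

1.61e7 N/C

By cylindrical symmetry E is radial; use a coaxial Gaussian cylinder of radius 0.372 m and length L (r > R, full charge per length enclosed).
λ_enc = 2π ∫₀^R ρ₀(r'/R)^1 r' dr' = 2πρ₀R²/3 = -3.332×10^-4 C/m.
By Gauss's law (flux through the curved wall only), E·2πrL = λ_enc L/ε₀.
E = 2k|λ_enc|/r = 2(8.99×10^9)(3.332×10^-4)/(0.372) = 1.61e7 N/C.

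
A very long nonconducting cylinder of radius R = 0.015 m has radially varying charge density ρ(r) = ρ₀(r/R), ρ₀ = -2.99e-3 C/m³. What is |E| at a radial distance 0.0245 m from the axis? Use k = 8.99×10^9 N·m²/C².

E = 1.03×10^6 V/m

Choose a coaxial cylinder of radius r = 0.0245 m (arbitrary length L) as the Gaussian surface (r > R, full charge per length enclosed).
λ_enc = 2π ∫₀^R ρ₀(r'/R)^1 r' dr' = 2πρ₀R²/3 = -1.409×10^-6 C/m.
By Gauss's law (flux through the curved wall only), E·2πrL = λ_enc L/ε₀.
E = 2k|λ_enc|/r = 2(8.99×10^9)(1.409×10^-6)/(0.0245) = 1.03×10^6 N/C.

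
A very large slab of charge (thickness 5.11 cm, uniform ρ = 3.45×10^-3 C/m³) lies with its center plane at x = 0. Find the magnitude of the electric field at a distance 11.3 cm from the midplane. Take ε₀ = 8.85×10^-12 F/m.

The point |x| = 11.3 cm lies outside the slab (half-thickness 0.02555 m). A symmetric pillbox spanning the full slab encloses Q_enc = ρ·d·A.
Flux = 2EA ⇒ E = |ρ|d/(2ε₀), independent of distance outside.
E = (3.45×10^-3)(0.0511)/(2·8.85×10^-12) = 9.96e6 N/C.

|E| ≈ 9.96e6 N/C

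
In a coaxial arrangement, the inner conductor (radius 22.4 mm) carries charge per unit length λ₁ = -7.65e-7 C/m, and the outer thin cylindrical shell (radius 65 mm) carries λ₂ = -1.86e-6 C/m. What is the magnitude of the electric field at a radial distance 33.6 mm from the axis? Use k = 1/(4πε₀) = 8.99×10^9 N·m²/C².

E = 4.09×10^5 N/C

Take a coaxial cylindrical Gaussian surface of radius r = 33.6 mm and length L (between the conductors, 22.4 mm < r < 65 mm).
The shell at 65 mm lies outside the Gaussian surface, so λ_enc = λ₁ = -7.65×10^-7 C/m.
Applying ∮E·dA = Q_enc/ε₀ with the end caps contributing no flux:
E = 2k|λ_enc|/r = 2(8.99×10^9)(7.65×10^-7)/(0.0336) = 4.09e5 N/C.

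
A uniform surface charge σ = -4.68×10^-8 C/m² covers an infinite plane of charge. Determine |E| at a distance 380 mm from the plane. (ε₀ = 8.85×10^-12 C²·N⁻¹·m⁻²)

E ≈ 2.64×10^3 N/C

Choose a cylindrical pillbox piercing the sheet, end faces (area A) parallel to it.
Only the two end caps contribute flux: Φ = 2EA. With Q_enc = σA, Gauss's law gives E = |σ|/(2ε₀).
E = |σ|/(2ε₀) = (4.68×10^-8)/(2·8.85×10^-12) = 2.64×10^3 N/C.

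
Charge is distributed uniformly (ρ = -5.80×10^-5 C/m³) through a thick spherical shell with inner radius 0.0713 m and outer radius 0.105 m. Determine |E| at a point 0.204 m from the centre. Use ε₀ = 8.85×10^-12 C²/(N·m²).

4.17×10^4 N/C

Use a concentric Gaussian sphere at r = 0.204 m (r > 0.105 m, enclosing the whole shell).
Q_enc = ρ·(4π/3)(b³ − a³) = (-5.80e-5)·(4π/3)·((0.105)³ − (0.0713)³) = -1.932e-7 C.
Since E is radial and uniform over the Gaussian sphere, Φ = E·4πr² = Q_enc/ε₀.
E = |Q_enc|/(4πε₀r²) = (1.932×10^-7)/(4π·8.85×10^-12·(0.204)²) = 4.17e4 N/C.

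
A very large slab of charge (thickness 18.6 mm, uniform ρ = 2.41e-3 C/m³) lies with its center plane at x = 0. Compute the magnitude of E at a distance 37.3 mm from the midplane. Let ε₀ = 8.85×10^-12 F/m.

2.53×10^6 N/C

The point |x| = 37.3 mm lies outside the slab (half-thickness 0.0093 m). A symmetric pillbox spanning the full slab encloses Q_enc = ρ·d·A.
Flux = 2EA ⇒ E = |ρ|d/(2ε₀), independent of distance outside.
E = (2.41×10^-3)(0.0186)/(2·8.85×10^-12) = 2.53×10^6 N/C.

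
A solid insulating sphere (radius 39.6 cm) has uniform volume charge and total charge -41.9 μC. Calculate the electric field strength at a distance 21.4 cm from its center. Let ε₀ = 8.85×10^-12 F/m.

|E| ≈ 1.30e6 V/m

By spherical symmetry E is radial; choose a Gaussian sphere of radius r = 21.4 cm (r < R).
Only the charge within r is enclosed: Q_enc = Q·(r/R)³ = (-41.9 μC)·(21.4 cm/39.6 cm)³ = -6.613e-6 C.
Gauss's law: E·4πr² = Q_enc/ε₀.
E = |Q_enc|/(4πε₀r²) = (6.613e-6)/(4π·8.85×10^-12·(0.214)²) = 1.30e6 N/C.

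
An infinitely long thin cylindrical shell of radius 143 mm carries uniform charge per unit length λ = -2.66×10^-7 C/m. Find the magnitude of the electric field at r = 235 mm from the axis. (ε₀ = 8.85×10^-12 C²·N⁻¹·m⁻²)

By cylindrical symmetry E is radial; use a coaxial Gaussian cylinder of radius 235 mm and length L (r > 143 mm).
The full line charge is enclosed: λ_enc = -2.66e-7 C/m.
Since E is radial and uniform over the curved surface, Φ = E·2πrL = Q_enc/ε₀ = λ_enc L/ε₀.
E = |λ_enc|/(2πε₀r) = (2.66e-7)/(2π·8.85×10^-12·0.235) = 2.04e4 N/C.

E ≈ 2.04×10^4 V/m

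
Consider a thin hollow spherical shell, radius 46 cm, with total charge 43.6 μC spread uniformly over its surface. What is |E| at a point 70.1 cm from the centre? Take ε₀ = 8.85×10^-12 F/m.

|E| = 7.98×10^5 V/m

Symmetry ⇒ E = E(r) r̂. Gaussian sphere of radius r = 70.1 cm (r > 46 cm).
The entire shell is enclosed: Q_enc = 4.36×10^-5 C.
Applying ∮E·dA = Q_enc/ε₀ with Φ = E(4πr²):
E = |Q_enc|/(4πε₀r²) = (4.36×10^-5)/(4π·8.85×10^-12·(0.701)²) = 7.98×10^5 N/C.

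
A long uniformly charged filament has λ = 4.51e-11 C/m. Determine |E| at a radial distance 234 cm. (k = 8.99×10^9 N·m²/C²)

By cylindrical symmetry E is radial; use a coaxial Gaussian cylinder of radius 234 cm and length L.
Q_enc = λL, so λ_enc = 4.51e-11 C/m.
By Gauss's law (flux through the curved wall only), E·2πrL = λ_enc L/ε₀.
E = 2k|λ_enc|/r = 2(8.99×10^9)(4.51e-11)/(2.34) = 0.347 N/C.

|E| ≈ 0.347 V/m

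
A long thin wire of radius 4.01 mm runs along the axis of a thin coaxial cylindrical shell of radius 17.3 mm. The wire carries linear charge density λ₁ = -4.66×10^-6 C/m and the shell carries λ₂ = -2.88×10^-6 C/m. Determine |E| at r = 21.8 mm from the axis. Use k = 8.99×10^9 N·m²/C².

Coaxial Gaussian cylinder, radius r = 21.8 mm, length L (r > 17.3 mm, enclosing both).
λ_enc = λ₁ + λ₂ = (-4.66×10^-6) + (-2.88×10^-6) = -7.54×10^-6 C/m.
Since E is radial and uniform over the curved surface, Φ = E·2πrL = Q_enc/ε₀ = λ_enc L/ε₀.
E = 2k|λ_enc|/r = 2(8.99×10^9)(7.54e-6)/(0.0218) = 6.22e6 N/C.

|E| = 6.22×10^6 N/C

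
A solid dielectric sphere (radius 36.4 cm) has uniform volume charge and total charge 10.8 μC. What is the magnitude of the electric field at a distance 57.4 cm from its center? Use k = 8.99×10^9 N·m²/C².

|E| ≈ 2.95×10^5 V/m

Use a concentric Gaussian sphere at r = 57.4 cm (r > R, so the entire charge is enclosed).
Q_enc = 10.8 μC = 1.08×10^-5 C.
Applying ∮E·dA = Q_enc/ε₀ with Φ = E(4πr²):
E = k|Q_enc|/r² = (8.99×10^9)(1.08×10^-5)/(0.574)² = 2.95×10^5 N/C.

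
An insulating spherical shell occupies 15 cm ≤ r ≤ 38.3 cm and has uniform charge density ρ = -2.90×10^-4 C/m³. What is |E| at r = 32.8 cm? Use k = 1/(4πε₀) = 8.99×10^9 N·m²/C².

|E| = 3.24e6 N/C

By spherical symmetry E is radial; choose a Gaussian sphere of radius r = 32.8 cm (within the shell material, 15 cm < r < 38.3 cm).
Enclosed charge is the volume from a to r: Q_enc = (4π/3)ρ(r³ − a³) = -3.877×10^-5 C.
Since E is radial and uniform over the Gaussian sphere, Φ = E·4πr² = Q_enc/ε₀.
E = k|Q_enc|/r² = (8.99×10^9)(3.877×10^-5)/(0.328)² = 3.24×10^6 N/C.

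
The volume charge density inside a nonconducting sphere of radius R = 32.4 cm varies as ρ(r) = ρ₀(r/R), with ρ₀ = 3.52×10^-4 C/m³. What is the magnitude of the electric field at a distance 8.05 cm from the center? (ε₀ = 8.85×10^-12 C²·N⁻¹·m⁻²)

1.99e5 N/C

By spherical symmetry E is radial; choose a Gaussian sphere of radius r = 8.05 cm (r < R).
Integrate the density: Q_enc = 4π ∫₀^r ρ₀(r'/R)^1 r'² dr' = 4πρ₀ r^4/(4·R) = 1.433×10^-7 C.
Since E is radial and uniform over the Gaussian sphere, Φ = E·4πr² = Q_enc/ε₀.
E = |Q_enc|/(4πε₀r²) = (1.433×10^-7)/(4π·8.85×10^-12·(0.0805)²) = 1.99e5 N/C.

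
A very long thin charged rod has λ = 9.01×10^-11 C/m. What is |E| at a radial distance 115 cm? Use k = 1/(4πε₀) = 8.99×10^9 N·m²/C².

Take a coaxial cylindrical Gaussian surface of radius r = 115 cm and length L.
Q_enc = λL, so λ_enc = 9.01×10^-11 C/m.
By Gauss's law (flux through the curved wall only), E·2πrL = λ_enc L/ε₀.
E = 2k|λ_enc|/r = 2(8.99×10^9)(9.01e-11)/(1.15) = 1.41 N/C.

E = 1.41 N/C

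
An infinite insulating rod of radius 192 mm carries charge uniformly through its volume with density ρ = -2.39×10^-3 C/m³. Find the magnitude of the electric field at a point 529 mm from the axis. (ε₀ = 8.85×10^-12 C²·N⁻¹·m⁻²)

E ≈ 9.41×10^6 N/C

Take a coaxial cylindrical Gaussian surface of radius r = 529 mm and length L (r > 192 mm, full cross-section enclosed).
λ_enc = ρ·πR² = (-2.39e-3)π(0.192)² = -2.768e-4 C/m.
Applying ∮E·dA = Q_enc/ε₀ with the end caps contributing no flux:
E = |λ_enc|/(2πε₀r) = (2.768×10^-4)/(2π·8.85×10^-12·0.529) = 9.41×10^6 N/C.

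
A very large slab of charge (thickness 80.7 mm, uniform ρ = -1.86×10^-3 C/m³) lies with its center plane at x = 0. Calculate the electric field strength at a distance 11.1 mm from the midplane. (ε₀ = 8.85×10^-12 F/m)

By symmetry E is perpendicular to the slab. A Gaussian pillbox from −11.1 mm to +11.1 mm (face area A) lies entirely within the slab.
Q_enc = ρ·(2x)·A and flux = 2EA, so 2EA = 2ρxA/ε₀ ⇒ E = |ρ|x/ε₀.
E = (1.86e-3)(0.0111)/(8.85×10^-12) = 2.33×10^6 N/C.

|E| ≈ 2.33×10^6 V/m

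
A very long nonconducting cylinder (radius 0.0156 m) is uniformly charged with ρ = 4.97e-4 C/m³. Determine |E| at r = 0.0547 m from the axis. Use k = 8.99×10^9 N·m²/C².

By cylindrical symmetry E is radial; use a coaxial Gaussian cylinder of radius 0.0547 m and length L (r > 0.0156 m, full cross-section enclosed).
λ_enc = ρ·πR² = (4.97×10^-4)π(0.0156)² = 3.80e-7 C/m.
Since E is radial and uniform over the curved surface, Φ = E·2πrL = Q_enc/ε₀ = λ_enc L/ε₀.
E = 2k|λ_enc|/r = 2(8.99×10^9)(3.80e-7)/(0.0547) = 1.25×10^5 N/C.

1.25e5 N/C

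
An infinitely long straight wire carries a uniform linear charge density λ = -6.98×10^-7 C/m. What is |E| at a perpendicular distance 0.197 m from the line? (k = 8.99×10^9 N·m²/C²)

E = 6.37e4 V/m

By cylindrical symmetry E is radial; use a coaxial Gaussian cylinder of radius 0.197 m and length L.
Q_enc = λL, so λ_enc = -6.98×10^-7 C/m.
Since E is radial and uniform over the curved surface, Φ = E·2πrL = Q_enc/ε₀ = λ_enc L/ε₀.
E = 2k|λ_enc|/r = 2(8.99×10^9)(6.98×10^-7)/(0.197) = 6.37×10^4 N/C.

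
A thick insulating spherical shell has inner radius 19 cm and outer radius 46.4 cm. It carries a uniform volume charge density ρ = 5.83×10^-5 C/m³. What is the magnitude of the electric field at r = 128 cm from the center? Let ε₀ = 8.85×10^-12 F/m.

Use a concentric Gaussian sphere at r = 128 cm (r > 46.4 cm, enclosing the whole shell).
Q_enc = ρ·(4π/3)(b³ − a³) = (5.83×10^-5)·(4π/3)·((0.464)³ − (0.19)³) = 2.272e-5 C.
Gauss's law: E·4πr² = Q_enc/ε₀.
E = |Q_enc|/(4πε₀r²) = (2.272×10^-5)/(4π·8.85×10^-12·(1.28)²) = 1.25×10^5 N/C.

|E| ≈ 1.25×10^5 N/C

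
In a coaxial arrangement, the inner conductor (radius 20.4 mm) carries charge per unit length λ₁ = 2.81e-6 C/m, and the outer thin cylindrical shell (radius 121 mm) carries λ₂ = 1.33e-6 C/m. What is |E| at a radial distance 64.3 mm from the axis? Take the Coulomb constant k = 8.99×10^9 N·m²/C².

E ≈ 7.86×10^5 N/C

Choose a coaxial cylinder of radius r = 64.3 mm (arbitrary length L) as the Gaussian surface (between the conductors, 20.4 mm < r < 121 mm).
Only the inner wire is enclosed; the outer shell contributes nothing inside itself. λ_enc = λ₁ = 2.81×10^-6 C/m.
By Gauss's law (flux through the curved wall only), E·2πrL = λ_enc L/ε₀.
E = 2k|λ_enc|/r = 2(8.99×10^9)(2.81e-6)/(0.0643) = 7.86e5 N/C.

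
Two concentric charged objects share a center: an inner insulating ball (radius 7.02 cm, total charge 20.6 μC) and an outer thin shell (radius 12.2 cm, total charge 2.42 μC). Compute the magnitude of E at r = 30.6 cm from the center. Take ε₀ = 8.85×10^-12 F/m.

Use a concentric Gaussian sphere at r = 30.6 cm (r > 12.2 cm, enclosing both).
Q_enc = (20.6 μC) + (2.42 μC) = 2.302×10^-5 C.
Gauss's law: E·4πr² = Q_enc/ε₀.
E = |Q_enc|/(4πε₀r²) = (2.302×10^-5)/(4π·8.85×10^-12·(0.306)²) = 2.21×10^6 N/C.

|E| ≈ 2.21×10^6 N/C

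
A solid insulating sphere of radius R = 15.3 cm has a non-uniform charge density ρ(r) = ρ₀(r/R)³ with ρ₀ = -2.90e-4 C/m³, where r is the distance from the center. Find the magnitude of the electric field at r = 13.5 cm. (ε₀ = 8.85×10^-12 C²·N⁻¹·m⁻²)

Use a concentric Gaussian sphere at r = 13.5 cm (r < R).
Integrate the density: Q_enc = 4π ∫₀^r ρ₀(r'/R)^3 r'² dr' = 4πρ₀ r^6/(6·R³) = -1.027×10^-6 C.
By Gauss's law, ∮E·dA = E·4πr² = Q_enc/ε₀.
E = |Q_enc|/(4πε₀r²) = (1.027e-6)/(4π·8.85×10^-12·(0.135)²) = 5.06e5 N/C.

E ≈ 5.06e5 N/C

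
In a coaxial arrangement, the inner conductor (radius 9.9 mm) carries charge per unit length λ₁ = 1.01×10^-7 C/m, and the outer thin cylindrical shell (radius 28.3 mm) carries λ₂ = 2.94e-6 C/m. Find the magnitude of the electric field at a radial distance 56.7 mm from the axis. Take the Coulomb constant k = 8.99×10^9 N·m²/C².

Take a coaxial cylindrical Gaussian surface of radius r = 56.7 mm and length L (r > 28.3 mm, enclosing both).
λ_enc = λ₁ + λ₂ = (1.01×10^-7) + (2.94×10^-6) = 3.041×10^-6 C/m.
Since E is radial and uniform over the curved surface, Φ = E·2πrL = Q_enc/ε₀ = λ_enc L/ε₀.
E = 2k|λ_enc|/r = 2(8.99×10^9)(3.041×10^-6)/(0.0567) = 9.64e5 N/C.

|E| ≈ 9.64×10^5 N/C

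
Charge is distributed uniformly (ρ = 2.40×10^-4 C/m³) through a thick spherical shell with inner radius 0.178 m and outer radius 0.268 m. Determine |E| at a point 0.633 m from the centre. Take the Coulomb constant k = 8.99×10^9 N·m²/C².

Use a concentric Gaussian sphere at r = 0.633 m (r > 0.268 m, enclosing the whole shell).
Q_enc = ρ·(4π/3)(b³ − a³) = (2.40e-4)·(4π/3)·((0.268)³ − (0.178)³) = 1.368e-5 C.
By Gauss's law, ∮E·dA = E·4πr² = Q_enc/ε₀.
E = k|Q_enc|/r² = (8.99×10^9)(1.368×10^-5)/(0.633)² = 3.07×10^5 N/C.

|E| = 3.07×10^5 N/C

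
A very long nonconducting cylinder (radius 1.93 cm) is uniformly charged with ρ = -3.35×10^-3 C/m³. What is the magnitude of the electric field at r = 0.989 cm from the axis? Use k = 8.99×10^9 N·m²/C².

1.87e6 N/C

Take a coaxial cylindrical Gaussian surface of radius r = 0.989 cm and length L (r < R).
Enclosed charge per unit length: λ_enc = ρ·πr² = (-3.35×10^-3)π(0.00989)² = -1.029e-6 C/m.
By Gauss's law (flux through the curved wall only), E·2πrL = λ_enc L/ε₀.
E = 2k|λ_enc|/r = 2(8.99×10^9)(1.029e-6)/(0.00989) = 1.87×10^6 N/C.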